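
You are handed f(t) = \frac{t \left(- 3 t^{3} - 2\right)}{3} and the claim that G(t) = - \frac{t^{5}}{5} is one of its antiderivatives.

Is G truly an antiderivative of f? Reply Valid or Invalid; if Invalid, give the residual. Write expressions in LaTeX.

d/dt[G] = - t^{4}
d/dt[G] - f(t) = \frac{2 t}{3} != 0.

Invalid: d/dt[G] - f = \frac{2 t}{3}, which is not 0.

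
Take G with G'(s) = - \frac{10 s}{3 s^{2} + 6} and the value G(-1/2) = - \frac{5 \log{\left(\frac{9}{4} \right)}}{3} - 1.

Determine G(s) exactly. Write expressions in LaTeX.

G(s) = - \frac{5 \log{\left(s^{2} + 2 \right)} + 3}{3}

G'(s) matches the chain-rule pattern g'(h)*h' with inner function h(s) = s^{2} + 2; substituting u = h(s) collapses the integral.
A general antiderivative is - \frac{5 \log{\left(s^{2} + 2 \right)}}{3} + C.
The condition gives C = - \frac{5 \log{\left(\frac{9}{4} \right)}}{3} - 1 - (- \frac{5 \log{\left(\frac{9}{4} \right)}}{3}) = -1.
So G(s) = - \frac{5 \log{\left(s^{2} + 2 \right)} + 3}{3}.
Check: d/ds[- \frac{5 \log{\left(s^{2} + 2 \right)} + 3}{3}] = - \frac{10 s}{3 s^{2} + 6} = G'(s).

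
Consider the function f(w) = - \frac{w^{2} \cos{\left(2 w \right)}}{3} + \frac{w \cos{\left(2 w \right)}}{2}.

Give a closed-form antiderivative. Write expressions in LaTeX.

The integrand splits into summands that can be handled one at a time.
Check: d/dw[\frac{- 4 w^{2} \sin{\left(2 w \right)} + 6 w \sin{\left(2 w \right)} - 4 w \cos{\left(2 w \right)} + 2 \sin{\left(2 w \right)} + 3 \cos{\left(2 w \right)}}{24}] = - \frac{w^{2} \cos{\left(2 w \right)}}{3} + \frac{w \cos{\left(2 w \right)}}{2} = f(w).

An antiderivative is F(w) = \frac{- 4 w^{2} \sin{\left(2 w \right)} + 6 w \sin{\left(2 w \right)} - 4 w \cos{\left(2 w \right)} + 2 \sin{\left(2 w \right)} + 3 \cos{\left(2 w \right)}}{24}.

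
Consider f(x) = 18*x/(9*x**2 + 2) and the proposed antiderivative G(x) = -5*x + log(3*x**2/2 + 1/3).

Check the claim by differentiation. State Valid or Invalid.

Invalid: d/dx[G] - f = -5, which is not 0.

d/dx[G] = (-45*x**2 + 18*x - 10)/(9*x**2 + 2)
d/dx[G] - f(x) = -5 != 0.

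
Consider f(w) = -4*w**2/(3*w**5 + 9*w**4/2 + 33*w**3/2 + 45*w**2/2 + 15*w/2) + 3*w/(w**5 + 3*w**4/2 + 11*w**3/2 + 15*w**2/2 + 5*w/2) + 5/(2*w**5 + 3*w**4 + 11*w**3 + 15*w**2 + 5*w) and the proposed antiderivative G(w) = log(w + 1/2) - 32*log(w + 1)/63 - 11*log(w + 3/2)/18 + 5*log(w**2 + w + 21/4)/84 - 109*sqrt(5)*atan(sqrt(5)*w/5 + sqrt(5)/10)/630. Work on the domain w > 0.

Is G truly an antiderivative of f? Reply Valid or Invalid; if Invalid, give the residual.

d/dw[G] = (-64*w**2 + 80*w + 176)/(48*w**5 + 192*w**4 + 528*w**3 + 924*w**2 + 729*w + 189)
d/dw[G] - f(w) = (96*w**4 - 192*w**3 - 368*w**2 - 1064*w - 945)/(48*w**8 + 192*w**7 + 768*w**6 + 1884*w**5 + 3369*w**4 + 4809*w**3 + 3645*w**2 + 945*w) != 0.

Invalid: d/dw[G] - f = (96*w**4 - 192*w**3 - 368*w**2 - 1064*w - 945)/(48*w**8 + 192*w**7 + 768*w**6 + 1884*w**5 + 3369*w**4 + 4809*w**3 + 3645*w**2 + 945*w), which is not 0.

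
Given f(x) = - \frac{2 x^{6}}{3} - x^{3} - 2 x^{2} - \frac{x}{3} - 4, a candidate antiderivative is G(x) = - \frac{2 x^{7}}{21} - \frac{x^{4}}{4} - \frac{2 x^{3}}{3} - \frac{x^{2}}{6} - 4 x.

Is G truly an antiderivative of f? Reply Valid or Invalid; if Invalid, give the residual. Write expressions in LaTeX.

d/dx[G] = - \frac{2 x^{6}}{3} - x^{3} - 2 x^{2} - \frac{x}{3} - 4
This equals f(x) exactly, so the claim holds.

Valid - differentiating G returns exactly f.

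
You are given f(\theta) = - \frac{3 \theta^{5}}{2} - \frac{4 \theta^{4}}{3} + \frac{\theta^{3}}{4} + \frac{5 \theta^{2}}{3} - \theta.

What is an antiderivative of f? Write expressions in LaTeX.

An antiderivative is F(\theta) = - \frac{\theta^{2} \left(180 \theta^{4} + 192 \theta^{3} - 45 \theta^{2} - 400 \theta + 360\right)}{720}.

The integrand splits into summands that can be handled one at a time.
Check: d/d\theta[- \frac{\theta^{2} \left(180 \theta^{4} + 192 \theta^{3} - 45 \theta^{2} - 400 \theta + 360\right)}{720}] = - \frac{3 \theta^{5}}{2} - \frac{4 \theta^{4}}{3} + \frac{\theta^{3}}{4} + \frac{5 \theta^{2}}{3} - \theta = f(\theta).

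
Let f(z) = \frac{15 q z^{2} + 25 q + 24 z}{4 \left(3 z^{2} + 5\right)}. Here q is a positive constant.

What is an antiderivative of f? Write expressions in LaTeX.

Recover f(z) by differentiating a candidate F(z); any mismatch rules it out.
Check: d/dz[\frac{5 q z}{4} + \log{\left(z^{2} + \frac{5}{3} \right)}] = \frac{15 q z^{2} + 25 q + 24 z}{12 z^{2} + 20}, which equals f(z).

An antiderivative is F(z) = \frac{5 q z}{4} + \log{\left(z^{2} + \frac{5}{3} \right)}.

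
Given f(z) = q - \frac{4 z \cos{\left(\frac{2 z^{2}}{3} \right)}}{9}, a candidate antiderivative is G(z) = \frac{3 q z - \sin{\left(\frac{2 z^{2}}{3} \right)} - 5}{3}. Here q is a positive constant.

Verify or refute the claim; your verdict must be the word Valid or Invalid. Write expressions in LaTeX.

d/dz[G] = q - \frac{4 z \cos{\left(\frac{2 z^{2}}{3} \right)}}{9}
This equals f(z) exactly, so the claim holds.

Valid. The derivative of G reproduces f.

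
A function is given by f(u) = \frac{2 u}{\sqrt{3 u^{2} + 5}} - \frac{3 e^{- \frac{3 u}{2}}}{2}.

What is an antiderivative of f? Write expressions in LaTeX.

Integrate term by term and add the pieces.
Check: d/du[\frac{2 \sqrt{3 u^{2} + 5}}{3} + e^{- \frac{3 u}{2}}] = \frac{\left(4 u e^{\frac{3 u}{2}} - 3 \sqrt{3 u^{2} + 5}\right) e^{- \frac{3 u}{2}}}{2 \sqrt{3 u^{2} + 5}}, which equals f(u).

An antiderivative is F(u) = \frac{2 \sqrt{3 u^{2} + 5}}{3} + e^{- \frac{3 u}{2}}.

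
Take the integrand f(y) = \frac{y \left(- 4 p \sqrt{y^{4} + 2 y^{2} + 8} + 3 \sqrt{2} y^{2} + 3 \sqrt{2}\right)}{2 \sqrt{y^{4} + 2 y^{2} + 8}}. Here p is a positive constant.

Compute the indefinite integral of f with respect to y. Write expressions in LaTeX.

F(y) = - \frac{4 p y^{2} - 3 \sqrt{2} \sqrt{y^{4} + 2 y^{2} + 8}}{4} + C

A candidate is checked by its d/dy: the result must match f(y).
Check: d/dy[- \frac{4 p y^{2} - 3 \sqrt{2} \sqrt{y^{4} + 2 y^{2} + 8}}{4}] = \frac{- 4 p y \sqrt{y^{4} + 2 y^{2} + 8} + 3 \sqrt{2} y^{3} + 3 \sqrt{2} y}{2 \sqrt{y^{4} + 2 y^{2} + 8}}, which equals f(y).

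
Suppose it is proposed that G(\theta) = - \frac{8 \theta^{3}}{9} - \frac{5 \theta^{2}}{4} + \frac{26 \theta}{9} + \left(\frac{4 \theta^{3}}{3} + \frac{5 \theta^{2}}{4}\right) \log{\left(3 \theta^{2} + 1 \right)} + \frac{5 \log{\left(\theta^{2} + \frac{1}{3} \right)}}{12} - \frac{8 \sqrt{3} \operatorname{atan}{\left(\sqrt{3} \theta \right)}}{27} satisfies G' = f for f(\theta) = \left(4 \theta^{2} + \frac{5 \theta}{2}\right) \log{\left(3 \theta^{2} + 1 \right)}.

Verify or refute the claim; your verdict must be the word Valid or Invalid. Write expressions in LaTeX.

d/d\theta[G] = 4 \theta^{2} \log{\left(3 \theta^{2} + 1 \right)} + \frac{5 \theta \log{\left(3 \theta^{2} + 1 \right)}}{2} + 2
d/d\theta[G] - f(\theta) = 2 != 0.

Invalid: d/d\theta[G] - f = 2, which is not 0.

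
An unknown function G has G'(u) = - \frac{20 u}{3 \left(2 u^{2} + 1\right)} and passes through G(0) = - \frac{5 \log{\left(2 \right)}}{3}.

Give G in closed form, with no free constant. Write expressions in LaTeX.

G(u) = - \frac{5 \log{\left(4 u^{2} + 2 \right)}}{3}

G'(u) matches the chain-rule pattern g'(h)*h' with inner function h(u) = 4 u^{2} + 2; substituting w = h(u) collapses the integral.
A general antiderivative is - \frac{5 \log{\left(4 u^{2} + 2 \right)}}{3} + C.
The condition gives C = - \frac{5 \log{\left(2 \right)}}{3} - (- \frac{5 \log{\left(2 \right)}}{3}) = 0.
So G(u) = - \frac{5 \log{\left(4 u^{2} + 2 \right)}}{3}.
Check: d/du[- \frac{5 \log{\left(4 u^{2} + 2 \right)}}{3}] = - \frac{20 u}{6 u^{2} + 3}, which equals G'(u).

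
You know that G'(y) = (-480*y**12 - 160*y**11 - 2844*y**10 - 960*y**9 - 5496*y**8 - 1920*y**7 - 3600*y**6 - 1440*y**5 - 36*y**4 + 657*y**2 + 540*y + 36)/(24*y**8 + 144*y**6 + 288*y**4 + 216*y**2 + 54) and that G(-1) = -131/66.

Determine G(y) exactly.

G(y) = -(48*y**9 + 20*y**8 + 138*y**7 + 60*y**6 + 30*y**5 + 48*y**4 - 81*y**3 + 54*y**2 - 12*y + 72)/(6*(2*y**4 + 6*y**2 + 3))

The proposed G(y) is checked by its d/dy: the result must match the given G'(y).
A general antiderivative is -4*y**5 - 5*y**4/3 + y**3/2 + 2*y + (-4*y/3 - 5/2)/(2*y**4/3 + 2*y**2 + 1) - 2 + C.
The condition gives C = -131/66 - (-82/33) = 1/2.
So G(y) = -(48*y**9 + 20*y**8 + 138*y**7 + 60*y**6 + 30*y**5 + 48*y**4 - 81*y**3 + 54*y**2 - 12*y + 72)/(6*(2*y**4 + 6*y**2 + 3)).
Check: d/dy[-(48*y**9 + 20*y**8 + 138*y**7 + 60*y**6 + 30*y**5 + 48*y**4 - 81*y**3 + 54*y**2 - 12*y + 72)/(6*(2*y**4 + 6*y**2 + 3))] = (-480*y**12 - 160*y**11 - 2844*y**10 - 960*y**9 - 5496*y**8 - 1920*y**7 - 3600*y**6 - 1440*y**5 - 36*y**4 + 657*y**2 + 540*y + 36)/(24*y**8 + 144*y**6 + 288*y**4 + 216*y**2 + 54) = G'(y).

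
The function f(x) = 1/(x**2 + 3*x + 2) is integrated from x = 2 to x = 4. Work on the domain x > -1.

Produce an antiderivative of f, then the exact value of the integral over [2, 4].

Factor the denominator ((x + 1)*(x + 2)) and decompose: f = -1/(x + 2) + 1/(x + 1); each piece integrates to a log, atan, or power term.
F(x) = log(x + 1) - log(x + 2) is an antiderivative of f.
Check: d/dx[log(x + 1) - log(x + 2)] = 1/(x**2 + 3*x + 2) = f(x).
F(4) = -log(6) + log(5); F(2) = -log(4) + log(3).
Integral = F(4) - F(2) = -log(6) - log(3) + log(4) + log(5).

Antiderivative: F(x) = log(x + 1) - log(x + 2); value = -log(6) - log(3) + log(4) + log(5)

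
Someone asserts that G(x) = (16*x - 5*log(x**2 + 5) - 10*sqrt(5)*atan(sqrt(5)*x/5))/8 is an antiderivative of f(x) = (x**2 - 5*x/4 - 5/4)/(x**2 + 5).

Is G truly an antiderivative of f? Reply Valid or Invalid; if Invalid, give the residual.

Invalid: d/dx[G] - f = 1, which is not 0.

d/dx[G] = (8*x**2 - 5*x + 15)/(4*x**2 + 20)
d/dx[G] - f(x) = 1 != 0.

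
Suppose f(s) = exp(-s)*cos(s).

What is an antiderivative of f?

An antiderivative is F(s) = (sin(s) - cos(s))*exp(-s)/2.

Recover f(s) by differentiating a candidate F(s); any mismatch rules it out.
Check: d/ds[(sin(s) - cos(s))*exp(-s)/2] = exp(-s)*cos(s) = f(s).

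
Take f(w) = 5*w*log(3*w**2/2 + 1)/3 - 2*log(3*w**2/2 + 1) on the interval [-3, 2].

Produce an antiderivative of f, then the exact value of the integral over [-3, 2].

Integrate term by term and add the pieces.
F(w) = 5*w**2*log(3*w**2/2 + 1)/6 - 5*w**2/6 - 2*w*log(3*w**2/2 + 1) + 4*w + 5*log(w**2 + 2/3)/9 - 4*sqrt(6)*atan(sqrt(6)*w/2)/3 is an antiderivative of f.
Check: d/dw[5*w**2*log(3*w**2/2 + 1)/6 - 5*w**2/6 - 2*w*log(3*w**2/2 + 1) + 4*w + 5*log(w**2 + 2/3)/9 - 4*sqrt(6)*atan(sqrt(6)*w/2)/3] = 5*w*log(3*w**2/2 + 1)/3 - 2*log(3*w**2/2 + 1) = f(w).
F(2) = -4*sqrt(6)*atan(sqrt(6))/3 - 2*log(7)/3 + 5*log(14/3)/9 + 14/3; F(-3) = -39/2 + 5*log(29/3)/9 + 4*sqrt(6)*atan(3*sqrt(6)/2)/3 + 27*log(29/2)/2.
Integral = F(2) - F(-3) = -27*log(29/2)/2 - 4*sqrt(6)*atan(3*sqrt(6)/2)/3 - 4*sqrt(6)*atan(sqrt(6))/3 - 2*log(7)/3 - 5*log(29/3)/9 + 5*log(14/3)/9 + 145/6.

Antiderivative: F(w) = 5*w**2*log(3*w**2/2 + 1)/6 - 5*w**2/6 - 2*w*log(3*w**2/2 + 1) + 4*w + 5*log(w**2 + 2/3)/9 - 4*sqrt(6)*atan(sqrt(6)*w/2)/3; value = -27*log(29/2)/2 - 4*sqrt(6)*atan(3*sqrt(6)/2)/3 - 4*sqrt(6)*atan(sqrt(6))/3 - 2*log(7)/3 - 5*log(29/3)/9 + 5*log(14/3)/9 + 145/6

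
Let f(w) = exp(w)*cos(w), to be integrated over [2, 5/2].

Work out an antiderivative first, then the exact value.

Check any antiderivative F(w) by computing F'(w) and comparing it with f(w).
F(w) = (sin(w) + cos(w))*exp(w)/2 is an antiderivative of f.
Check: d/dw[(sin(w) + cos(w))*exp(w)/2] = exp(w)*cos(w) = f(w).
F(5/2) = exp(5/2)*cos(5/2)/2 + exp(5/2)*sin(5/2)/2; F(2) = exp(2)*cos(2)/2 + exp(2)*sin(2)/2.
Integral = F(5/2) - F(2) = exp(5/2)*cos(5/2)/2 - exp(2)*sin(2)/2 - exp(2)*cos(2)/2 + exp(5/2)*sin(5/2)/2.

Antiderivative: F(w) = (sin(w) + cos(w))*exp(w)/2; value = exp(5/2)*cos(5/2)/2 - exp(2)*sin(2)/2 - exp(2)*cos(2)/2 + exp(5/2)*sin(5/2)/2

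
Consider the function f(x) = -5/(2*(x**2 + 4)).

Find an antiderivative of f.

An antiderivative is F(x) = -5*atan(x/2)/4.

A first test for any F(x): its x-derivative must equal f(x) identically.
Check: d/dx[-5*atan(x/2)/4] = -5/(2*x**2 + 8), which equals f(x).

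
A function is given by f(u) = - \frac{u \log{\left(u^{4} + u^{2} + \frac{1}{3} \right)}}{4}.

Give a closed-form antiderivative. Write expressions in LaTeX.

Since d/du undoes antidifferentiation here, F'(u) = f(u) is required of F(u).
Check: d/du[\frac{- 6 u^{2} \log{\left(u^{4} + u^{2} + \frac{1}{3} \right)} + 12 u^{2} - 3 \log{\left(u^{4} + u^{2} + \frac{1}{3} \right)} - 2 \sqrt{3} \operatorname{atan}{\left(2 \sqrt{3} u^{2} + \sqrt{3} \right)}}{48}] = - \frac{u \log{\left(u^{4} + u^{2} + \frac{1}{3} \right)}}{4} = f(u).

An antiderivative is F(u) = \frac{- 6 u^{2} \log{\left(u^{4} + u^{2} + \frac{1}{3} \right)} + 12 u^{2} - 3 \log{\left(u^{4} + u^{2} + \frac{1}{3} \right)} - 2 \sqrt{3} \operatorname{atan}{\left(2 \sqrt{3} u^{2} + \sqrt{3} \right)}}{48}.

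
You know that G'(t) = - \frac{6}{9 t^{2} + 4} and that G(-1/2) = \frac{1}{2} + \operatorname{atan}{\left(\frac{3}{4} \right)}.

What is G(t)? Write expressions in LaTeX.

Recover the given G'(t) by differentiating a candidate G(t); any mismatch rules it out.
A general antiderivative is - \operatorname{atan}{\left(\frac{3 t}{2} \right)} + C.
The condition gives C = \frac{1}{2} + \operatorname{atan}{\left(\frac{3}{4} \right)} - (\operatorname{atan}{\left(\frac{3}{4} \right)}) = \frac{1}{2}.
So G(t) = \frac{1}{2} - \operatorname{atan}{\left(\frac{3 t}{2} \right)}.
Check: d/dt[\frac{1}{2} - \operatorname{atan}{\left(\frac{3 t}{2} \right)}] = - \frac{6}{9 t^{2} + 4} = G'(t).

G(t) = \frac{1}{2} - \operatorname{atan}{\left(\frac{3 t}{2} \right)}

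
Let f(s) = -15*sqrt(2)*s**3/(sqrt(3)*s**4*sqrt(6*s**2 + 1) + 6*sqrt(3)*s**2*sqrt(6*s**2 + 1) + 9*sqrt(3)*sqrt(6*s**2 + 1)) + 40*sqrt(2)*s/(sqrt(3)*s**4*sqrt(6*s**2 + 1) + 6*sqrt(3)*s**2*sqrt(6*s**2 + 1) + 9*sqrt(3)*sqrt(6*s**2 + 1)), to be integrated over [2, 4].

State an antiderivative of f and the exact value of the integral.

Recognize the product-rule pattern: f = u'v + uv' with u = 5/(2*s**2 + 6), v = sqrt(4*s**2 + 2/3), so integration by parts undoes it.
F(s) = 5*sqrt(6)*sqrt(6*s**2 + 1)/(6*(s**2 + 3)) is an antiderivative of f.
Check: d/ds[5*sqrt(6)*sqrt(6*s**2 + 1)/(6*(s**2 + 3))] = (-15*sqrt(6)*s**3 + 40*sqrt(6)*s)/(3*s**4*sqrt(6*s**2 + 1) + 18*s**2*sqrt(6*s**2 + 1) + 27*sqrt(6*s**2 + 1)), which equals f(s).
F(4) = 5*sqrt(582)/114; F(2) = 25*sqrt(6)/42.
Integral = F(4) - F(2) = -25*sqrt(6)/42 + 5*sqrt(582)/114.

Antiderivative: F(s) = 5*sqrt(6)*sqrt(6*s**2 + 1)/(6*(s**2 + 3)); value = -25*sqrt(6)/42 + 5*sqrt(582)/114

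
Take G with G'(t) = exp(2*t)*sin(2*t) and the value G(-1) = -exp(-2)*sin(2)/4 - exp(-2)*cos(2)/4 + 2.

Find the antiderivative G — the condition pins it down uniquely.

Differentiate the proposed G(t) back; it has to land on the given G'(t).
A general antiderivative is exp(2*t)*sin(2*t)/4 - exp(2*t)*cos(2*t)/4 + C.
The condition gives C = -exp(-2)*sin(2)/4 - exp(-2)*cos(2)/4 + 2 - (-exp(-2)*sin(2)/4 - exp(-2)*cos(2)/4) = 2.
So G(t) = (exp(2*t)*sin(2*t) - exp(2*t)*cos(2*t) + 8)/4.
Check: d/dt[(exp(2*t)*sin(2*t) - exp(2*t)*cos(2*t) + 8)/4] = exp(2*t)*sin(2*t) = G'(t).

G(t) = (exp(2*t)*sin(2*t) - exp(2*t)*cos(2*t) + 8)/4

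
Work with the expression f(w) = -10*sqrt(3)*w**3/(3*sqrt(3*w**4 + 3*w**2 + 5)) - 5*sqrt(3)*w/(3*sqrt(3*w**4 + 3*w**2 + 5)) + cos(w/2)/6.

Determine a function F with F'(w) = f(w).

An antiderivative is F(w) = -5*sqrt(w**4 + w**2 + 5/3)/3 + sin(w/2)/3.

The integrand splits into summands that can be handled one at a time.
Check: d/dw[-5*sqrt(w**4 + w**2 + 5/3)/3 + sin(w/2)/3] = (-20*sqrt(3)*w**3 - 10*sqrt(3)*w + sqrt(3*w**4 + 3*w**2 + 5)*cos(w/2))/(6*sqrt(3*w**4 + 3*w**2 + 5)), which equals f(w).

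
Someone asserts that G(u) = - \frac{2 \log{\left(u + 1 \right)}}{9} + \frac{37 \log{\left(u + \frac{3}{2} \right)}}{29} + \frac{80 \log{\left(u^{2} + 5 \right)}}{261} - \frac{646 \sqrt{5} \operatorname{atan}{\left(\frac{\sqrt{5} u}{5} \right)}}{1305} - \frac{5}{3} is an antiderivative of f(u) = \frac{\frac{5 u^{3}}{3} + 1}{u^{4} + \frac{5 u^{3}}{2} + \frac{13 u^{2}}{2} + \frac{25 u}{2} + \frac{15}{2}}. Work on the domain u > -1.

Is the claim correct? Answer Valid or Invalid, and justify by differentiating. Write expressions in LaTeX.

d/du[G] = \frac{10 u^{3} + 6}{6 u^{4} + 15 u^{3} + 39 u^{2} + 75 u + 45}
This equals f(u) exactly, so the claim holds.

Valid - differentiating G returns exactly f.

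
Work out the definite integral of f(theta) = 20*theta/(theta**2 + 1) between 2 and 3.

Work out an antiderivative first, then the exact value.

Antiderivative: F(theta) = 5*log(theta**4 + 2*theta**2 + 1); value = -5*log(25) + 5*log(100)

The substitution u = theta**4 + 2*theta**2 + 1 works: f is exactly (dF/du)*(du/dtheta) for that inner function.
F(theta) = 5*log(theta**4 + 2*theta**2 + 1) is an antiderivative of f.
Check: d/dtheta[5*log(theta**4 + 2*theta**2 + 1)] = 20*theta/(theta**2 + 1) = f(theta).
F(3) = 5*log(100); F(2) = 5*log(25).
Integral = F(3) - F(2) = -5*log(25) + 5*log(100).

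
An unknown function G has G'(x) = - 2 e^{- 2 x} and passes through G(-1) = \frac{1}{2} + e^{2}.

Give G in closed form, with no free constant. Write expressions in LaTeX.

Any candidate G(x) must reproduce the stated G'(x) exactly.
A general antiderivative is e^{- 2 x} + C.
The condition gives C = \frac{1}{2} + e^{2} - (e^{2}) = \frac{1}{2}.
So G(x) = \frac{\left(e^{2 x} + 2\right) e^{- 2 x}}{2}.
Check: d/dx[\frac{\left(e^{2 x} + 2\right) e^{- 2 x}}{2}] = - 2 e^{- 2 x} = G'(x).

G(x) = \frac{\left(e^{2 x} + 2\right) e^{- 2 x}}{2}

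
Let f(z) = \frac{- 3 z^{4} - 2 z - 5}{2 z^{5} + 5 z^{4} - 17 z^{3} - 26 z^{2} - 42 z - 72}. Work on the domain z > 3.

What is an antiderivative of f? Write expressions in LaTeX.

An antiderivative is F(z) = - \frac{254 \log{\left(z - 3 \right)}}{693} + \frac{55 \log{\left(z + \frac{3}{2} \right)}}{306} - \frac{17 \log{\left(z + 4 \right)}}{14} - \frac{37 \log{\left(z^{2} + 2 \right)}}{748} + \frac{49 \sqrt{2} \operatorname{atan}{\left(\frac{\sqrt{2} z}{2} \right)}}{374}.

The denominator factors as \left(z - 3\right) \left(z + 4\right) \left(2 z + 3\right) \left(z^{2} + 2\right); partial fractions split f into directly integrable pieces: - \frac{37 z - 98}{374 \left(z^{2} + 2\right)} + \frac{55}{153 \left(2 z + 3\right)} - \frac{17}{14 \left(z + 4\right)} - \frac{254}{693 \left(z - 3\right)}.
Check: d/dz[- \frac{254 \log{\left(z - 3 \right)}}{693} + \frac{55 \log{\left(z + \frac{3}{2} \right)}}{306} - \frac{17 \log{\left(z + 4 \right)}}{14} - \frac{37 \log{\left(z^{2} + 2 \right)}}{748} + \frac{49 \sqrt{2} \operatorname{atan}{\left(\frac{\sqrt{2} z}{2} \right)}}{374}] = \frac{- 3 z^{4} - 2 z - 5}{2 z^{5} + 5 z^{4} - 17 z^{3} - 26 z^{2} - 42 z - 72} = f(z).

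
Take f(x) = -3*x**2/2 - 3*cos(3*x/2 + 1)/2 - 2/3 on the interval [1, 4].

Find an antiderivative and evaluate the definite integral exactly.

Antiderivative: F(x) = -(3*x**3 + 4*x + 6*sin(3*x/2 + 1) + 6)/6; value = -67/2 - sin(7) + sin(5/2)

The integrand splits into summands that can be handled one at a time.
F(x) = -(3*x**3 + 4*x + 6*sin(3*x/2 + 1) + 6)/6 is an antiderivative of f.
Check: d/dx[-(3*x**3 + 4*x + 6*sin(3*x/2 + 1) + 6)/6] = -3*x**2/2 - 3*cos(3*x/2 + 1)/2 - 2/3 = f(x).
F(4) = -107/3 - sin(7); F(1) = -13/6 - sin(5/2).
Integral = F(4) - F(1) = -67/2 - sin(7) + sin(5/2).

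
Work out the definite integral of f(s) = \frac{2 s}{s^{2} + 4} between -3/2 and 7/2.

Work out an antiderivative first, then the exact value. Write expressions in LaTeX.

The substitution u = s^{2} + 4 works: f is exactly (dF/du)*(du/ds) for that inner function.
F(s) = \log{\left(s^{2} + 4 \right)} is an antiderivative of f.
Check: d/ds[\log{\left(s^{2} + 4 \right)}] = \frac{2 s}{s^{2} + 4} = f(s).
F(7/2) = \log{\left(\frac{65}{4} \right)}; F(-3/2) = \log{\left(\frac{25}{4} \right)}.
Integral = F(7/2) - F(-3/2) = - \log{\left(\frac{25}{4} \right)} + \log{\left(\frac{65}{4} \right)}.

Antiderivative: F(s) = \log{\left(s^{2} + 4 \right)}; value = - \log{\left(\frac{25}{4} \right)} + \log{\left(\frac{65}{4} \right)}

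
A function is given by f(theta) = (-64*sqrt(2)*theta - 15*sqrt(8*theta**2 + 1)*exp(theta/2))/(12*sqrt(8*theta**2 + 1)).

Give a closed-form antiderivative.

An antiderivative is F(theta) = (-4*sqrt(2)*sqrt(8*theta**2 + 1) - 15*exp(theta/2))/6.

Since d/dtheta undoes antidifferentiation here, F'(theta) = f(theta) is required of F(theta).
Check: d/dtheta[(-4*sqrt(2)*sqrt(8*theta**2 + 1) - 15*exp(theta/2))/6] = (-64*sqrt(2)*theta - 15*sqrt(8*theta**2 + 1)*exp(theta/2))/(12*sqrt(8*theta**2 + 1)) = f(theta).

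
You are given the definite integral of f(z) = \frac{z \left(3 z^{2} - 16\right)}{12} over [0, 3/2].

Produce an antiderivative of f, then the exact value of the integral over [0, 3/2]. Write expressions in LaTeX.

Antiderivative: F(z) = \frac{z^{4}}{16} - \frac{2 z^{2}}{3}; value = - \frac{303}{256}

Whatever form F(z) takes, F'(z) = f(z) is non-negotiable.
F(z) = \frac{z^{4}}{16} - \frac{2 z^{2}}{3} is an antiderivative of f.
Check: d/dz[\frac{z^{4}}{16} - \frac{2 z^{2}}{3}] = \frac{z^{3}}{4} - \frac{4 z}{3}, which equals f(z).
F(3/2) = - \frac{303}{256}; F(0) = 0.
Integral = F(3/2) - F(0) = - \frac{303}{256}.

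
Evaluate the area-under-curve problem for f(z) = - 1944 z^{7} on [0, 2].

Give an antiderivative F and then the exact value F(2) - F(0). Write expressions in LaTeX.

Antiderivative: F(z) = - 243 z^{8}; value = -62208

Since d/dz undoes antidifferentiation here, F'(z) = f(z) is required of F(z).
F(z) = - 243 z^{8} is an antiderivative of f.
Check: d/dz[- 243 z^{8}] = - 1944 z^{7} = f(z).
F(2) = -62208; F(0) = 0.
Integral = F(2) - F(0) = -62208.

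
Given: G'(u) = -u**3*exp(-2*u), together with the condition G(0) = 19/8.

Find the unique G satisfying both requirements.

G'(u) has the shape v'r + vr' for v = u**3/2 + 3*u**2/4 + 3*u/4 + 3/8 and r = exp(-2*u) — it is the derivative of the product v*r.
A general antiderivative is (4*u**3 + 6*u**2 + 6*u + 3)*exp(-2*u)/8 + C.
The condition gives C = 19/8 - (3/8) = 2.
So G(u) = u**3*exp(-2*u)/2 + 3*u**2*exp(-2*u)/4 + 3*u*exp(-2*u)/4 + 2 + 3*exp(-2*u)/8.
Check: d/du[u**3*exp(-2*u)/2 + 3*u**2*exp(-2*u)/4 + 3*u*exp(-2*u)/4 + 2 + 3*exp(-2*u)/8] = -u**3*exp(-2*u) = G'(u).

G(u) = u**3*exp(-2*u)/2 + 3*u**2*exp(-2*u)/4 + 3*u*exp(-2*u)/4 + 2 + 3*exp(-2*u)/8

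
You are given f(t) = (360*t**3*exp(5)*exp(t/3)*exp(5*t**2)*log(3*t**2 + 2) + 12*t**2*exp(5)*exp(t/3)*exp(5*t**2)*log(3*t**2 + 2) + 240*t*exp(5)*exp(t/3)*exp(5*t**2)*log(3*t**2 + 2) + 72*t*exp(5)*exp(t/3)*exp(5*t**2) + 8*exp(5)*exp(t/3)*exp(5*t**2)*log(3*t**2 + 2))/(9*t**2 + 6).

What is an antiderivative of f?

Recognize the product-rule pattern: f = u'v + uv' with u = 4*exp(5*t**2 + t/3 + 5), v = log(3*t**2 + 2), so integration by parts undoes it.
Check: d/dt[4*exp(5)*exp(t/3)*exp(5*t**2)*log(3*t**2 + 2)] = (360*t**3*exp(5)*exp(t/3)*exp(5*t**2)*log(3*t**2 + 2) + 12*t**2*exp(5)*exp(t/3)*exp(5*t**2)*log(3*t**2 + 2) + 240*t*exp(5)*exp(t/3)*exp(5*t**2)*log(3*t**2 + 2) + 72*t*exp(5)*exp(t/3)*exp(5*t**2) + 8*exp(5)*exp(t/3)*exp(5*t**2)*log(3*t**2 + 2))/(9*t**2 + 6) = f(t).

An antiderivative is F(t) = 4*exp(5)*exp(t/3)*exp(5*t**2)*log(3*t**2 + 2).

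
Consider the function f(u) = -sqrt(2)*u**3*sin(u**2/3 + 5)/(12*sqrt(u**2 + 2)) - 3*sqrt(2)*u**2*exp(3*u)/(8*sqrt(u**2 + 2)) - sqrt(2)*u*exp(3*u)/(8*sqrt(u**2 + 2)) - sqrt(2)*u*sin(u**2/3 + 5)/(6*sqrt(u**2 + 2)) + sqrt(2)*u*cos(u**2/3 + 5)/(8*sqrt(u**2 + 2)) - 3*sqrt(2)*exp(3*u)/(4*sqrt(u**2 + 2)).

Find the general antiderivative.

Recognize the product-rule pattern: f = v'r + vr' with v = -3*sqrt(u**2/2 + 1)/4, r = exp(3*u)/3 - cos(u**2/3 + 5)/3, so integration by parts undoes it.
Check: d/du[sqrt(2)*(-sqrt(u**2 + 2)*exp(3*u) + sqrt(u**2 + 2)*cos(u**2/3 + 5))/8] = (-2*sqrt(2)*u**3*sin(u**2/3 + 5) - 9*sqrt(2)*u**2*exp(3*u) - 3*sqrt(2)*u*exp(3*u) - 4*sqrt(2)*u*sin(u**2/3 + 5) + 3*sqrt(2)*u*cos(u**2/3 + 5) - 18*sqrt(2)*exp(3*u))/(24*sqrt(u**2 + 2)), which equals f(u).

F(u) = sqrt(2)*(-sqrt(u**2 + 2)*exp(3*u) + sqrt(u**2 + 2)*cos(u**2/3 + 5))/8 + C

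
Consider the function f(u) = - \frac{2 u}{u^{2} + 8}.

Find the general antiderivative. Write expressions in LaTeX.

f matches the chain-rule pattern g'(h)*h' with inner function h(u) = \frac{u^{2}}{2} + 4; substituting w = h(u) collapses the integral.
Check: d/du[- \log{\left(\frac{u^{2}}{2} + 4 \right)}] = - \frac{2 u}{u^{2} + 8} = f(u).

F(u) = - \log{\left(\frac{u^{2}}{2} + 4 \right)} + C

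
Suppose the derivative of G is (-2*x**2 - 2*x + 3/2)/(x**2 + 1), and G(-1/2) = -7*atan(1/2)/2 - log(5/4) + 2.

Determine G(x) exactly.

Recover the given G'(x) by differentiating a candidate G(x); any mismatch rules it out.
A general antiderivative is -2*x - log(x**2 + 1) + 7*atan(x)/2 + C.
The condition gives C = -7*atan(1/2)/2 - log(5/4) + 2 - (-7*atan(1/2)/2 - log(5/4) + 1) = 1.
So G(x) = -2*x - log(x**2 + 1) + 7*atan(x)/2 + 1.
Check: d/dx[-2*x - log(x**2 + 1) + 7*atan(x)/2 + 1] = (-4*x**2 - 4*x + 3)/(2*x**2 + 2), which equals G'(x).

G(x) = -2*x - log(x**2 + 1) + 7*atan(x)/2 + 1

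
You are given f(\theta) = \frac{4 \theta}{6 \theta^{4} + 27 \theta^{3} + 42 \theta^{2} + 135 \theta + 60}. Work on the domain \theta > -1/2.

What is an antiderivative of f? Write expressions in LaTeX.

The denominator factors as 3 \left(\theta + 4\right) \left(2 \theta + 1\right) \left(\theta^{2} + 5\right); partial fractions split f into directly integrable pieces: - \frac{4 \left(2 \theta - 15\right)}{441 \left(\theta^{2} + 5\right)} - \frac{16}{441 \left(2 \theta + 1\right)} + \frac{16}{441 \left(\theta + 4\right)}.
Check: d/d\theta[- \frac{8 \log{\left(\theta + \frac{1}{2} \right)}}{441} + \frac{16 \log{\left(\theta + 4 \right)}}{441} - \frac{4 \log{\left(\theta^{2} + 5 \right)}}{441} + \frac{4 \sqrt{5} \operatorname{atan}{\left(\frac{\sqrt{5} \theta}{5} \right)}}{147}] = \frac{4 \theta}{6 \theta^{4} + 27 \theta^{3} + 42 \theta^{2} + 135 \theta + 60} = f(\theta).

An antiderivative is F(\theta) = - \frac{8 \log{\left(\theta + \frac{1}{2} \right)}}{441} + \frac{16 \log{\left(\theta + 4 \right)}}{441} - \frac{4 \log{\left(\theta^{2} + 5 \right)}}{441} + \frac{4 \sqrt{5} \operatorname{atan}{\left(\frac{\sqrt{5} \theta}{5} \right)}}{147}.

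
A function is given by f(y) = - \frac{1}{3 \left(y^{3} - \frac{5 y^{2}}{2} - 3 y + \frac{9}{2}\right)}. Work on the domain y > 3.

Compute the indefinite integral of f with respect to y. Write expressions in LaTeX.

F(y) = - \frac{\log{\left(y - 3 \right)}}{27} + \frac{\log{\left(y - 1 \right)}}{15} - \frac{4 \log{\left(y + \frac{3}{2} \right)}}{135} + C

Factor the denominator (3 \left(y - 3\right) \left(y - 1\right) \left(2 y + 3\right)) and decompose: f = - \frac{8}{135 \left(2 y + 3\right)} + \frac{1}{15 \left(y - 1\right)} - \frac{1}{27 \left(y - 3\right)}; each piece integrates to a log, atan, or power term.
Check: d/dy[- \frac{\log{\left(y - 3 \right)}}{27} + \frac{\log{\left(y - 1 \right)}}{15} - \frac{4 \log{\left(y + \frac{3}{2} \right)}}{135}] = - \frac{2}{6 y^{3} - 15 y^{2} - 18 y + 27}, which equals f(y).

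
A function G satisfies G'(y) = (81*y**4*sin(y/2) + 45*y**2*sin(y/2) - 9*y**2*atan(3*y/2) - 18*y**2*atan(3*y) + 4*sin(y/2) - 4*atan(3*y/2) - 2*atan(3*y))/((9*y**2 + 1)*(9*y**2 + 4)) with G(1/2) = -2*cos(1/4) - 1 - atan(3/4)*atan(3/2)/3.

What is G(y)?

G(y) = -2*cos(y/2) - atan(3*y/2)*atan(3*y)/3 - 1

Differentiate the proposed G(y) back; it has to land on the given G'(y).
A general antiderivative is -2*cos(y/2) - atan(3*y/2)*atan(3*y)/3 + C.
The condition gives C = -2*cos(1/4) - 1 - atan(3/4)*atan(3/2)/3 - (-2*cos(1/4) - atan(3/4)*atan(3/2)/3) = -1.
So G(y) = -2*cos(y/2) - atan(3*y/2)*atan(3*y)/3 - 1.
Check: d/dy[-2*cos(y/2) - atan(3*y/2)*atan(3*y)/3 - 1] = (81*y**4*sin(y/2) + 45*y**2*sin(y/2) - 9*y**2*atan(3*y/2) - 18*y**2*atan(3*y) + 4*sin(y/2) - 4*atan(3*y/2) - 2*atan(3*y))/(81*y**4 + 45*y**2 + 4), which equals G'(y).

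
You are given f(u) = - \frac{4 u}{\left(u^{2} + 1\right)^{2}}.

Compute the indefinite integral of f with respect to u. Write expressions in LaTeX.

F(u) = \frac{2}{u^{2} + 1} + C

f matches the chain-rule pattern g'(h)*h' with inner function h(u) = 2 u^{2} + 2; substituting w = h(u) collapses the integral.
Check: d/du[\frac{2}{u^{2} + 1}] = - \frac{4 u}{u^{4} + 2 u^{2} + 1}, which equals f(u).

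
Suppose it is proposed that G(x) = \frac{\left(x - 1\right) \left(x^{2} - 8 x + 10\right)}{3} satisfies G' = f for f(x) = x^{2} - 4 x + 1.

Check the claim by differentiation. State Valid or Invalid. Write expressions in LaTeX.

Invalid: d/dx[G] - f = 5 - 2 x, which is not 0.

d/dx[G] = x^{2} - 6 x + 6
d/dx[G] - f(x) = 5 - 2 x != 0.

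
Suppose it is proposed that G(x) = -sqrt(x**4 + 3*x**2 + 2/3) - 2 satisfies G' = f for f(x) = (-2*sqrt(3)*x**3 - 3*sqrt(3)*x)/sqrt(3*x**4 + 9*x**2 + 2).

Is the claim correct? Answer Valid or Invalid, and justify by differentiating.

Valid. The derivative of G reproduces f.

d/dx[G] = (-2*sqrt(3)*x**3 - 3*sqrt(3)*x)/sqrt(3*x**4 + 9*x**2 + 2)
This equals f(x) exactly, so the claim holds.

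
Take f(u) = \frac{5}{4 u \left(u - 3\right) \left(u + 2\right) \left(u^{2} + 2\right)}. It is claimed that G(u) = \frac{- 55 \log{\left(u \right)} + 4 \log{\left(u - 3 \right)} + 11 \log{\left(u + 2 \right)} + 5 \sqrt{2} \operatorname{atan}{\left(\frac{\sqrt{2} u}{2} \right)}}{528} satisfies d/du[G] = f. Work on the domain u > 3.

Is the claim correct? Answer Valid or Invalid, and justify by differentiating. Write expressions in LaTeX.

Invalid: d/du[G] - f = - \frac{5 u}{66 u^{2} + 132}, which is not 0.

d/du[G] = \frac{- 10 u^{4} + 10 u^{3} + 60 u^{2} + 165}{132 u^{5} - 132 u^{4} - 528 u^{3} - 264 u^{2} - 1584 u}
d/du[G] - f(u) = - \frac{5 u}{66 u^{2} + 132} != 0.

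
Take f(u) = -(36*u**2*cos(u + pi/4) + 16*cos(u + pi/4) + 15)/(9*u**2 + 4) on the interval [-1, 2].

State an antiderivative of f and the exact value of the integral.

Antiderivative: F(u) = -(8*sin(u + pi/4) + 5*atan(3*u/2))/2; value = -5*atan(3)/2 - 5*atan(3/2)/2 - 4*sin(pi/4 + 2) + 4*cos(pi/4 + 1)

Differentiate the proposed F(u) back; it has to land on f(u) exactly.
F(u) = -(8*sin(u + pi/4) + 5*atan(3*u/2))/2 is an antiderivative of f.
Check: d/du[-(8*sin(u + pi/4) + 5*atan(3*u/2))/2] = (-36*u**2*cos(u + pi/4) - 16*cos(u + pi/4) - 15)/(9*u**2 + 4), which equals f(u).
F(2) = -5*atan(3)/2 - 4*sin(pi/4 + 2); F(-1) = -4*cos(pi/4 + 1) + 5*atan(3/2)/2.
Integral = F(2) - F(-1) = -5*atan(3)/2 - 5*atan(3/2)/2 - 4*sin(pi/4 + 2) + 4*cos(pi/4 + 1).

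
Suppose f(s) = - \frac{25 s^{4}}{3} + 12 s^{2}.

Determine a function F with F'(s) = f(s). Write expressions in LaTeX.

The integrand splits into summands that can be handled one at a time.
Check: d/ds[- \frac{5 s^{5}}{3} + 4 s^{3}] = - \frac{25 s^{4}}{3} + 12 s^{2} = f(s).

An antiderivative is F(s) = - \frac{5 s^{5}}{3} + 4 s^{3}.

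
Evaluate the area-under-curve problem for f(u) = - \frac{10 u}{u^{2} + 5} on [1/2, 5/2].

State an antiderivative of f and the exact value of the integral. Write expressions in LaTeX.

The substitution w = \frac{u^{2}}{2} + \frac{5}{2} works: f is exactly (dF/dw)*(dw/du) for that inner function.
F(u) = - 5 \log{\left(\frac{u^{2}}{2} + \frac{5}{2} \right)} is an antiderivative of f.
Check: d/du[- 5 \log{\left(\frac{u^{2}}{2} + \frac{5}{2} \right)}] = - \frac{10 u}{u^{2} + 5} = f(u).
F(5/2) = - 5 \log{\left(\frac{45}{8} \right)}; F(1/2) = - 5 \log{\left(\frac{21}{8} \right)}.
Integral = F(5/2) - F(1/2) = - 5 \log{\left(\frac{45}{8} \right)} + 5 \log{\left(\frac{21}{8} \right)}.

Antiderivative: F(u) = - 5 \log{\left(\frac{u^{2}}{2} + \frac{5}{2} \right)}; value = - 5 \log{\left(\frac{45}{8} \right)} + 5 \log{\left(\frac{21}{8} \right)}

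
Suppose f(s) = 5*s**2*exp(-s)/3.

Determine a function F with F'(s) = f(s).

f has the shape u'v + uv' for u = -5*s**2/3 - 10*s/3 - 10/3 and v = exp(-s) — it is the derivative of the product u*v.
Check: d/ds[-5*s**2*exp(-s)/3 - 10*s*exp(-s)/3 - 10*exp(-s)/3] = 5*s**2*exp(-s)/3 = f(s).

An antiderivative is F(s) = -5*s**2*exp(-s)/3 - 10*s*exp(-s)/3 - 10*exp(-s)/3.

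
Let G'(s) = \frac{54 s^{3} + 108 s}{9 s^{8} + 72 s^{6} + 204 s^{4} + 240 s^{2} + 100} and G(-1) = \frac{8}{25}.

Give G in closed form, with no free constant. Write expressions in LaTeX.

The substitution u = \frac{s^{4}}{2} + 2 s^{2} + \frac{5}{3} works: G'(s) is exactly (dG/du)*(du/ds) for that inner function.
A general antiderivative is - \frac{3}{4 \left(\frac{s^{4}}{2} + 2 s^{2} + \frac{5}{3}\right)} + C.
The condition gives C = \frac{8}{25} - (- \frac{9}{50}) = \frac{1}{2}.
So G(s) = \frac{1}{2} - \frac{3}{2 s^{4} + 8 s^{2} + \frac{20}{3}}.
Check: d/ds[\frac{1}{2} - \frac{3}{2 s^{4} + 8 s^{2} + \frac{20}{3}}] = \frac{54 s^{3} + 108 s}{9 s^{8} + 72 s^{6} + 204 s^{4} + 240 s^{2} + 100} = G'(s).

G(s) = \frac{1}{2} - \frac{3}{2 s^{4} + 8 s^{2} + \frac{20}{3}}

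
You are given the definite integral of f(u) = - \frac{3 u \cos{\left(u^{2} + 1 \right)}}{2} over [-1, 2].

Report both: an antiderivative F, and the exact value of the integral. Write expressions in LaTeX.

f matches the chain-rule pattern g'(h)*h' with inner function h(u) = u^{2} + 1; substituting w = h(u) collapses the integral.
F(u) = - \frac{3 \sin{\left(u^{2} + 1 \right)}}{4} is an antiderivative of f.
Check: d/du[- \frac{3 \sin{\left(u^{2} + 1 \right)}}{4}] = - \frac{3 u \cos{\left(u^{2} + 1 \right)}}{2} = f(u).
F(2) = - \frac{3 \sin{\left(5 \right)}}{4}; F(-1) = - \frac{3 \sin{\left(2 \right)}}{4}.
Integral = F(2) - F(-1) = \frac{3 \sin{\left(2 \right)}}{4} - \frac{3 \sin{\left(5 \right)}}{4}.

Antiderivative: F(u) = - \frac{3 \sin{\left(u^{2} + 1 \right)}}{4}; value = \frac{3 \sin{\left(2 \right)}}{4} - \frac{3 \sin{\left(5 \right)}}{4}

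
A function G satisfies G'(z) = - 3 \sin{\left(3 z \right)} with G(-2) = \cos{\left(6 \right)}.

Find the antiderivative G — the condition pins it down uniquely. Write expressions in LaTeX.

Since d/dz undoes antidifferentiation here, G(z) must give back the stated G'(z).
A general antiderivative is \cos{\left(3 z \right)} + C.
The condition gives C = \cos{\left(6 \right)} - (\cos{\left(6 \right)}) = 0.
So G(z) = \cos{\left(3 z \right)}.
Check: d/dz[\cos{\left(3 z \right)}] = - 3 \sin{\left(3 z \right)} = G'(z).

G(z) = \cos{\left(3 z \right)}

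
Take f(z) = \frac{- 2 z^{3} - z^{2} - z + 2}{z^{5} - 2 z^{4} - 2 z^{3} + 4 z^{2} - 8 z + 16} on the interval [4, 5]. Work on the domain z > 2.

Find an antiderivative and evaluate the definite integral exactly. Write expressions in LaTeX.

The denominator factors as \left(z - 2\right)^{2} \left(z + 2\right) \left(z^{2} + 2\right); partial fractions split f into directly integrable pieces: \frac{5 z + 1}{18 \left(z^{2} + 2\right)} + \frac{1}{6 \left(z + 2\right)} - \frac{4}{9 \left(z - 2\right)} - \frac{5}{6 \left(z - 2\right)^{2}}.
F(z) = - \frac{4 \log{\left(z - 2 \right)}}{9} + \frac{\log{\left(z + 2 \right)}}{6} + \frac{5 \log{\left(z^{2} + 2 \right)}}{36} + \frac{\sqrt{2} \operatorname{atan}{\left(\frac{\sqrt{2} z}{2} \right)}}{36} + \frac{5}{6 z - 12} is an antiderivative of f.
Check: d/dz[- \frac{4 \log{\left(z - 2 \right)}}{9} + \frac{\log{\left(z + 2 \right)}}{6} + \frac{5 \log{\left(z^{2} + 2 \right)}}{36} + \frac{\sqrt{2} \operatorname{atan}{\left(\frac{\sqrt{2} z}{2} \right)}}{36} + \frac{5}{6 z - 12}] = \frac{- 2 z^{3} - z^{2} - z + 2}{z^{5} - 2 z^{4} - 2 z^{3} + 4 z^{2} - 8 z + 16} = f(z).
F(5) = - \frac{4 \log{\left(3 \right)}}{9} + \frac{\sqrt{2} \operatorname{atan}{\left(\frac{5 \sqrt{2}}{2} \right)}}{36} + \frac{5}{18} + \frac{\log{\left(7 \right)}}{6} + \frac{5 \log{\left(27 \right)}}{36}; F(4) = - \frac{4 \log{\left(2 \right)}}{9} + \frac{\sqrt{2} \operatorname{atan}{\left(2 \sqrt{2} \right)}}{36} + \frac{\log{\left(6 \right)}}{6} + \frac{5 \log{\left(18 \right)}}{36} + \frac{5}{12}.
Integral = F(5) - F(4) = - \frac{4 \log{\left(3 \right)}}{9} - \frac{5 \log{\left(18 \right)}}{36} - \frac{\log{\left(6 \right)}}{6} - \frac{5}{36} - \frac{\sqrt{2} \operatorname{atan}{\left(2 \sqrt{2} \right)}}{36} + \frac{\sqrt{2} \operatorname{atan}{\left(\frac{5 \sqrt{2}}{2} \right)}}{36} + \frac{4 \log{\left(2 \right)}}{9} + \frac{\log{\left(7 \right)}}{6} + \frac{5 \log{\left(27 \right)}}{36}.

Antiderivative: F(z) = - \frac{4 \log{\left(z - 2 \right)}}{9} + \frac{\log{\left(z + 2 \right)}}{6} + \frac{5 \log{\left(z^{2} + 2 \right)}}{36} + \frac{\sqrt{2} \operatorname{atan}{\left(\frac{\sqrt{2} z}{2} \right)}}{36} + \frac{5}{6 z - 12}; value = - \frac{4 \log{\left(3 \right)}}{9} - \frac{5 \log{\left(18 \right)}}{36} - \frac{\log{\left(6 \right)}}{6} - \frac{5}{36} - \frac{\sqrt{2} \operatorname{atan}{\left(2 \sqrt{2} \right)}}{36} + \frac{\sqrt{2} \operatorname{atan}{\left(\frac{5 \sqrt{2}}{2} \right)}}{36} + \frac{4 \log{\left(2 \right)}}{9} + \frac{\log{\left(7 \right)}}{6} + \frac{5 \log{\left(27 \right)}}{36}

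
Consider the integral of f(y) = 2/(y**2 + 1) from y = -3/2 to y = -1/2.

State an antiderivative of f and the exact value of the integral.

Antiderivative: F(y) = 2*atan(y); value = -2*atan(1/2) + 2*atan(3/2)

For F(y) to be correct the identity F'(y) - f(y) = 0 must hold.
F(y) = 2*atan(y) is an antiderivative of f.
Check: d/dy[2*atan(y)] = 2/(y**2 + 1) = f(y).
F(-1/2) = -2*atan(1/2); F(-3/2) = -2*atan(3/2).
Integral = F(-1/2) - F(-3/2) = -2*atan(1/2) + 2*atan(3/2).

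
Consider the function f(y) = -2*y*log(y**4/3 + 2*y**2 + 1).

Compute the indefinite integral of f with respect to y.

For F(y) to be correct the identity F'(y) - f(y) = 0 must hold.
Check: d/dy[-y**2*log(y**4/3 + 2*y**2 + 1) + 2*y**2 - 3*log(y**2 - sqrt(6) + 3) + sqrt(6)*log(y**2 - sqrt(6) + 3) - 3*log(y**2 + sqrt(6) + 3) - sqrt(6)*log(y**2 + sqrt(6) + 3)] = -2*y*log(y**4/3 + 2*y**2 + 1) = f(y).

F(y) = -y**2*log(y**4/3 + 2*y**2 + 1) + 2*y**2 - 3*log(y**2 - sqrt(6) + 3) + sqrt(6)*log(y**2 - sqrt(6) + 3) - 3*log(y**2 + sqrt(6) + 3) - sqrt(6)*log(y**2 + sqrt(6) + 3) + C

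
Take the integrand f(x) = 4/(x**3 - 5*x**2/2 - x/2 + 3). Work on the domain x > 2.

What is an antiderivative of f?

An antiderivative is F(x) = 8*log(x - 2)/3 - 16*log(x - 3/2)/5 + 8*log(x + 1)/15.

The denominator factors as (x - 2)*(x + 1)*(2*x - 3); partial fractions split f into directly integrable pieces: -32/(5*(2*x - 3)) + 8/(15*(x + 1)) + 8/(3*(x - 2)).
Check: d/dx[8*log(x - 2)/3 - 16*log(x - 3/2)/5 + 8*log(x + 1)/15] = 8/(2*x**3 - 5*x**2 - x + 6), which equals f(x).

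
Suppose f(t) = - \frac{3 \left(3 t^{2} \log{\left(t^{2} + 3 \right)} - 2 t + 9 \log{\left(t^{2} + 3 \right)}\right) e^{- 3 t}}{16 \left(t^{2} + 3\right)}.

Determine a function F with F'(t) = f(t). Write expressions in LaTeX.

An antiderivative is F(t) = \frac{3 e^{- 3 t} \log{\left(t^{2} + 3 \right)}}{16}.

Recognize the product-rule pattern: f = u'v + uv' with u = \frac{3 e^{- 3 t}}{16}, v = \log{\left(t^{2} + 3 \right)}, so integration by parts undoes it.
Check: d/dt[\frac{3 e^{- 3 t} \log{\left(t^{2} + 3 \right)}}{16}] = \frac{- 9 t^{2} \log{\left(t^{2} + 3 \right)} + 6 t - 27 \log{\left(t^{2} + 3 \right)}}{16 t^{2} e^{3 t} + 48 e^{3 t}}, which equals f(t).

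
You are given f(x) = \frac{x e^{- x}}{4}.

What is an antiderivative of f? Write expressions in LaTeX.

Recognize the product-rule pattern: f = u'v + uv' with u = - \frac{x}{4} - \frac{1}{4}, v = e^{- x}, so integration by parts undoes it.
Check: d/dx[\frac{\left(- x - 1\right) e^{- x}}{4}] = \frac{x e^{- x}}{4} = f(x).

An antiderivative is F(x) = \frac{\left(- x - 1\right) e^{- x}}{4}.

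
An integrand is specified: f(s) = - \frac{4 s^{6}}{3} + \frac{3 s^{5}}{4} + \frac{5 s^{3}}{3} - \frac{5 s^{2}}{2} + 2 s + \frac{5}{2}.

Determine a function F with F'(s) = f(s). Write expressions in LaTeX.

Integrate term by term and add the pieces.
Check: d/ds[- \frac{s \left(32 s^{6} - 21 s^{5} - 70 s^{3} + 140 s^{2} - 168 s - 420\right)}{168}] = - \frac{4 s^{6}}{3} + \frac{3 s^{5}}{4} + \frac{5 s^{3}}{3} - \frac{5 s^{2}}{2} + 2 s + \frac{5}{2} = f(s).

An antiderivative is F(s) = - \frac{s \left(32 s^{6} - 21 s^{5} - 70 s^{3} + 140 s^{2} - 168 s - 420\right)}{168}.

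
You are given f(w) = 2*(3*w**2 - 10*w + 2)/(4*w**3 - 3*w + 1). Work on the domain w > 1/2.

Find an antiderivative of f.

An antiderivative is F(w) = (-22*w*log(w - 1/2) + 40*w*log(w + 1) + 11*log(w - 1/2) - 20*log(w + 1) + 9)/(12*w - 6).

The denominator factors as (w + 1)*(2*w - 1)**2; partial fractions split f into directly integrable pieces: -11/(3*(2*w - 1)) - 3/(2*w - 1)**2 + 10/(3*(w + 1)).
Check: d/dw[(-22*w*log(w - 1/2) + 40*w*log(w + 1) + 11*log(w - 1/2) - 20*log(w + 1) + 9)/(12*w - 6)] = (6*w**2 - 20*w + 4)/(4*w**3 - 3*w + 1), which equals f(w).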